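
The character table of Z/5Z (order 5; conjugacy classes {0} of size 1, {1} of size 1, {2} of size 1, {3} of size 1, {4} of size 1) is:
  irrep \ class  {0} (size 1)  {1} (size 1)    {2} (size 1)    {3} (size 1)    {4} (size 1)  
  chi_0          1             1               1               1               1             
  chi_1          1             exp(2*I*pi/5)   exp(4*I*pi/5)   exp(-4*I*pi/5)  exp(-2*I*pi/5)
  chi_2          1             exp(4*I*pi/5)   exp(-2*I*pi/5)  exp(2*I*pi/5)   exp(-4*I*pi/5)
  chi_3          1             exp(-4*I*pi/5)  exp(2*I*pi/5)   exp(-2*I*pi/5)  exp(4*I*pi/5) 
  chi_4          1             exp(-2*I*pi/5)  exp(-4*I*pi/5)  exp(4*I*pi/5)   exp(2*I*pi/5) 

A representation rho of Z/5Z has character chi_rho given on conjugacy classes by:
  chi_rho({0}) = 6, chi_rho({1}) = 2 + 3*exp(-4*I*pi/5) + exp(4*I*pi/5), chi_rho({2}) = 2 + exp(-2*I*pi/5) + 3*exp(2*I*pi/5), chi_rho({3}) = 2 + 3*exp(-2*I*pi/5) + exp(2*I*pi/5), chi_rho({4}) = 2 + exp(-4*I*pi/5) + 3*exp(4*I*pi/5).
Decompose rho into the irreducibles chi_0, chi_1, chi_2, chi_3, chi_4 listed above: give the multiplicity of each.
Multiplicities: chi_0: 2, chi_1: 0, chi_2: 1, chi_3: 3, chi_4: 0.

Argument: Use <chi_rho, chi> = (1/|G|) sum_C |C| * chi_rho(C) * conj(chi(C)) with |G| = 5 for each irreducible chi in the table:
  <chi_rho, chi_0> = (1/5)[1*(6)*conj(1) + 1*(2 + 3*exp(-4*I*pi/5) + exp(4*I*pi/5))*conj(1) + 1*(2 + exp(-2*I*pi/5) + 3*exp(2*I*pi/5))*conj(1) + 1*(2 + 3*exp(-2*I*pi/5) + exp(2*I*pi/5))*conj(1) + 1*(2 + exp(-4*I*pi/5) + 3*exp(4*I*pi/5))*conj(1)]
      = (1/5)[(6) + (2 + 3*exp(-4*I*pi/5) + exp(4*I*pi/5)) + (2 + exp(-2*I*pi/5) + 3*exp(2*I*pi/5)) + (2 + 3*exp(-2*I*pi/5) + exp(2*I*pi/5)) + (2 + exp(-4*I*pi/5) + 3*exp(4*I*pi/5))] = 10/5 = 2
  <chi_rho, chi_1> = (1/5)[1*(6)*conj(1) + 1*(2 + 3*exp(-4*I*pi/5) + exp(4*I*pi/5))*conj(exp(2*I*pi/5)) + 1*(2 + exp(-2*I*pi/5) + 3*exp(2*I*pi/5))*conj(exp(4*I*pi/5)) + 1*(2 + 3*exp(-2*I*pi/5) + exp(2*I*pi/5))*conj(exp(-4*I*pi/5)) + 1*(2 + exp(-4*I*pi/5) + 3*exp(4*I*pi/5))*conj(exp(-2*I*pi/5))]
      = (1/5)[(6) + (2*exp(-2*I*pi/5) + exp(2*I*pi/5) + 3*exp(4*I*pi/5)) + (3*exp(-2*I*pi/5) + 2*exp(-4*I*pi/5) + exp(4*I*pi/5)) + (exp(-4*I*pi/5) + 2*exp(4*I*pi/5) + 3*exp(2*I*pi/5)) + (3*exp(-4*I*pi/5) + exp(-2*I*pi/5) + 2*exp(2*I*pi/5))] = 0/5 = 0
  <chi_rho, chi_2> = (1/5)[1*(6)*conj(1) + 1*(2 + 3*exp(-4*I*pi/5) + exp(4*I*pi/5))*conj(exp(4*I*pi/5)) + 1*(2 + exp(-2*I*pi/5) + 3*exp(2*I*pi/5))*conj(exp(-2*I*pi/5)) + 1*(2 + 3*exp(-2*I*pi/5) + exp(2*I*pi/5))*conj(exp(2*I*pi/5)) + 1*(2 + exp(-4*I*pi/5) + 3*exp(4*I*pi/5))*conj(exp(-4*I*pi/5))]
      = (1/5)[(6) + (1 + 2*exp(-4*I*pi/5) + 3*exp(2*I*pi/5)) + (1 + 3*exp(4*I*pi/5) + 2*exp(2*I*pi/5)) + (1 + 2*exp(-2*I*pi/5) + 3*exp(-4*I*pi/5)) + (1 + 3*exp(-2*I*pi/5) + 2*exp(4*I*pi/5))] = 5/5 = 1
  <chi_rho, chi_3> = (1/5)[1*(6)*conj(1) + 1*(2 + 3*exp(-4*I*pi/5) + exp(4*I*pi/5))*conj(exp(-4*I*pi/5)) + 1*(2 + exp(-2*I*pi/5) + 3*exp(2*I*pi/5))*conj(exp(2*I*pi/5)) + 1*(2 + 3*exp(-2*I*pi/5) + exp(2*I*pi/5))*conj(exp(-2*I*pi/5)) + 1*(2 + exp(-4*I*pi/5) + 3*exp(4*I*pi/5))*conj(exp(4*I*pi/5))]
      = (1/5)[(6) + (3 + exp(-2*I*pi/5) + 2*exp(4*I*pi/5)) + (3 + 2*exp(-2*I*pi/5) + exp(-4*I*pi/5)) + (3 + exp(4*I*pi/5) + 2*exp(2*I*pi/5)) + (3 + 2*exp(-4*I*pi/5) + exp(2*I*pi/5))] = 15/5 = 3
  <chi_rho, chi_4> = (1/5)[1*(6)*conj(1) + 1*(2 + 3*exp(-4*I*pi/5) + exp(4*I*pi/5))*conj(exp(-2*I*pi/5)) + 1*(2 + exp(-2*I*pi/5) + 3*exp(2*I*pi/5))*conj(exp(-4*I*pi/5)) + 1*(2 + 3*exp(-2*I*pi/5) + exp(2*I*pi/5))*conj(exp(4*I*pi/5)) + 1*(2 + exp(-4*I*pi/5) + 3*exp(4*I*pi/5))*conj(exp(2*I*pi/5))]
      = (1/5)[(6) + (3*exp(-2*I*pi/5) + exp(-4*I*pi/5) + 2*exp(2*I*pi/5)) + (3*exp(-4*I*pi/5) + exp(2*I*pi/5) + 2*exp(4*I*pi/5)) + (2*exp(-4*I*pi/5) + exp(-2*I*pi/5) + 3*exp(4*I*pi/5)) + (2*exp(-2*I*pi/5) + exp(4*I*pi/5) + 3*exp(2*I*pi/5))] = 0/5 = 0
(Exp terms are combined using exp(i*s)*conj(exp(i*t)) = exp(i*(s-t)), and sums of them are collapsed using the identity that for every m > 1 the m distinct m-th roots of unity sum to 0, e.g. 1 + exp(2*I*pi/3) + exp(-2*I*pi/3) = 0.)
Dimension check: dim(rho) = sum (mult * dim) = 2*1 + 0*1 + 1*1 + 3*1 + 0*1 = 6 = chi_rho(e) = 6.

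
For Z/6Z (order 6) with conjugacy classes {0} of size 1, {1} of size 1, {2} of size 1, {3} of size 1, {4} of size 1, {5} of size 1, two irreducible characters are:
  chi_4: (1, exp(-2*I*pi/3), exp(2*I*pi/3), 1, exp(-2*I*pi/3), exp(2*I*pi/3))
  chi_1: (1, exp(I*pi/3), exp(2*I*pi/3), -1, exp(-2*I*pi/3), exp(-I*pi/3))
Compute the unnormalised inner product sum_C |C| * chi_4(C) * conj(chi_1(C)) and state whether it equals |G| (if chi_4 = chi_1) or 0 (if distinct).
Sum = 0; so <chi_4, chi_1> = 0 (distinct irreducibles are orthogonal).

Working: Compute term by term over conjugacy classes (|C| * chi_4(C) * conj(chi_1(C))):
  1*(1)*conj(1) + 1*(exp(-2*I*pi/3))*conj(exp(I*pi/3)) + 1*(exp(2*I*pi/3))*conj(exp(2*I*pi/3)) + 1*(1)*conj(-1) + 1*(exp(-2*I*pi/3))*conj(exp(-2*I*pi/3)) + 1*(exp(2*I*pi/3))*conj(exp(-I*pi/3))
  = (1) + (-1) + (1) + (-1) + (1) + (-1)
  = 0.
(Exp terms are combined using exp(i*s)*conj(exp(i*t)) = exp(i*(s-t)), and sums of them are collapsed using the identity that for every m > 1 the m distinct m-th roots of unity sum to 0, e.g. 1 + exp(2*I*pi/3) + exp(-2*I*pi/3) = 0.)
Dividing by |G| = 6 gives 0/6 = 0, matching the row-orthogonality relation <chi_4, chi_1> = [chi_4 = chi_1].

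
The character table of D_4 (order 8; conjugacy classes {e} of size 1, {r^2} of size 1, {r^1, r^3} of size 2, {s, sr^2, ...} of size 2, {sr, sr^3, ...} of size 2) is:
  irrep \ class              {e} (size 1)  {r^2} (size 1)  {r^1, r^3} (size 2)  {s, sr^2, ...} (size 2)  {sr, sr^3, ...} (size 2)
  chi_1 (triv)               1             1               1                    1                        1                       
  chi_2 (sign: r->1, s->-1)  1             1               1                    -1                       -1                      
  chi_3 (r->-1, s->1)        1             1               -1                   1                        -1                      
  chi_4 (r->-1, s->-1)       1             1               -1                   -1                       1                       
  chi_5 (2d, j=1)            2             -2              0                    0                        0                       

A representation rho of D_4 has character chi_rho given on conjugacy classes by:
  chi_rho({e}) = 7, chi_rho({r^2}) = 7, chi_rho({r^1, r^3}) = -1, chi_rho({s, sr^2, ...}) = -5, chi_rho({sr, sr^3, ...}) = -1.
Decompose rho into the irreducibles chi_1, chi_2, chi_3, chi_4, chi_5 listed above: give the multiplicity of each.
Multiplicities: chi_1: 0, chi_2: 3, chi_3: 1, chi_4: 3, chi_5: 0.

Reasoning: Use <chi_rho, chi> = (1/|G|) sum_C |C| * chi_rho(C) * conj(chi(C)) with |G| = 8 for each irreducible chi in the table:
  <chi_rho, chi_1> = (1/8)[1*(7)*conj(1) + 1*(7)*conj(1) + 2*(-1)*conj(1) + 2*(-5)*conj(1) + 2*(-1)*conj(1)]
      = (1/8)[(7) + (7) + (-2) + (-10) + (-2)] = 0/8 = 0
  <chi_rho, chi_2> = (1/8)[1*(7)*conj(1) + 1*(7)*conj(1) + 2*(-1)*conj(1) + 2*(-5)*conj(-1) + 2*(-1)*conj(-1)]
      = (1/8)[(7) + (7) + (-2) + (10) + (2)] = 24/8 = 3
  <chi_rho, chi_3> = (1/8)[1*(7)*conj(1) + 1*(7)*conj(1) + 2*(-1)*conj(-1) + 2*(-5)*conj(1) + 2*(-1)*conj(-1)]
      = (1/8)[(7) + (7) + (2) + (-10) + (2)] = 8/8 = 1
  <chi_rho, chi_4> = (1/8)[1*(7)*conj(1) + 1*(7)*conj(1) + 2*(-1)*conj(-1) + 2*(-5)*conj(-1) + 2*(-1)*conj(1)]
      = (1/8)[(7) + (7) + (2) + (10) + (-2)] = 24/8 = 3
  <chi_rho, chi_5> = (1/8)[1*(7)*conj(2) + 1*(7)*conj(-2) + 2*(-1)*conj(0) + 2*(-5)*conj(0) + 2*(-1)*conj(0)]
      = (1/8)[(14) + (-14) + (0) + (0) + (0)] = 0/8 = 0
Dimension check: dim(rho) = sum (mult * dim) = 0*1 + 3*1 + 1*1 + 3*1 + 0*2 = 7 = chi_rho(e) = 7.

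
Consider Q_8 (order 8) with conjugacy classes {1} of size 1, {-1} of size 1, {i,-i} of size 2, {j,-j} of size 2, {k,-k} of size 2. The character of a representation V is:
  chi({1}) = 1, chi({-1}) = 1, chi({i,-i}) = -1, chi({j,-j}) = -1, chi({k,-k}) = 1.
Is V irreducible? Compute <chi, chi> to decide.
Irreducible: <chi, chi> = 1.

<chi, chi> = (1/|G|) sum_C |C| * |chi(C)|^2 = (1/8)[1*|1|^2 + 1*|1|^2 + 2*|-1|^2 + 2*|-1|^2 + 2*|1|^2]
  = (1/8)[(1) + (1) + (2) + (2) + (2)] = 8/8 = 1.
A character is irreducible iff <chi, chi> = 1, so this representation is irreducible.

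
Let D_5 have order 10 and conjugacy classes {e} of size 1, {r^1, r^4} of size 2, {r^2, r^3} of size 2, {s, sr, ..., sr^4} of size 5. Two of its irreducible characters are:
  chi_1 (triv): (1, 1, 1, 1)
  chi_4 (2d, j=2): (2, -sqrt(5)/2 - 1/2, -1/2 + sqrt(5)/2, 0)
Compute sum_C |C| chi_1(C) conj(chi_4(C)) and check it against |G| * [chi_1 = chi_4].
Sum = 0; so <chi_1, chi_4> = 0 (distinct irreducibles are orthogonal).

Justification: Compute term by term over conjugacy classes (|C| * chi_1(C) * conj(chi_4(C))):
  1*(1)*conj(2) + 2*(1)*conj(-sqrt(5)/2 - 1/2) + 2*(1)*conj(-1/2 + sqrt(5)/2) + 5*(1)*conj(0)
  = (2) + (-sqrt(5) - 1) + (-1 + sqrt(5)) + (0)
  = 0.
Dividing by |G| = 10 gives 0/10 = 0, matching the row-orthogonality relation <chi_1, chi_4> = [chi_1 = chi_4].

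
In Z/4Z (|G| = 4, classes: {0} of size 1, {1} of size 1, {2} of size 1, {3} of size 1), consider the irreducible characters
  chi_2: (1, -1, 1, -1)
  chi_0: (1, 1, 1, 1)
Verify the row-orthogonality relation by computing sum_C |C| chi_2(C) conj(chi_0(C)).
Sum = 0; so <chi_2, chi_0> = 0 (distinct irreducibles are orthogonal).

Argument: Compute term by term over conjugacy classes (|C| * chi_2(C) * conj(chi_0(C))):
  1*(1)*conj(1) + 1*(-1)*conj(1) + 1*(1)*conj(1) + 1*(-1)*conj(1)
  = (1) + (-1) + (1) + (-1)
  = 0.
(Exp terms are combined using exp(i*s)*conj(exp(i*t)) = exp(i*(s-t)), and sums of them are collapsed using the identity that for every m > 1 the m distinct m-th roots of unity sum to 0, e.g. 1 + exp(2*I*pi/3) + exp(-2*I*pi/3) = 0.)
Dividing by |G| = 4 gives 0/4 = 0, matching the row-orthogonality relation <chi_2, chi_0> = [chi_2 = chi_0].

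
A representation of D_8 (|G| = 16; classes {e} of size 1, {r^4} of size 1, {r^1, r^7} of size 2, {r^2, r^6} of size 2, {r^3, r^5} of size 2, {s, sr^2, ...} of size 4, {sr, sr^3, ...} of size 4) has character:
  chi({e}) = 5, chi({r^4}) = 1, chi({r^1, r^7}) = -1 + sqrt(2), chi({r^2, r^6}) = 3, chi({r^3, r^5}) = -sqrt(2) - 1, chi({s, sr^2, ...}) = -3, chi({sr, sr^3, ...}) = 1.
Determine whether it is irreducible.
Not irreducible (reducible): <chi, chi> = 6 > 1.

Proof sketch: <chi, chi> = (1/|G|) sum_C |C| * |chi(C)|^2 = (1/16)[1*|5|^2 + 1*|1|^2 + 2*|-1 + sqrt(2)|^2 + 2*|3|^2 + 2*|-sqrt(2) - 1|^2 + 4*|-3|^2 + 4*|1|^2]
  = (1/16)[(25) + (1) + (6 - 4*sqrt(2)) + (18) + (4*sqrt(2) + 6) + (36) + (4)] = 96/16 = 6.
A character is irreducible iff <chi, chi> = 1, so this representation is reducible.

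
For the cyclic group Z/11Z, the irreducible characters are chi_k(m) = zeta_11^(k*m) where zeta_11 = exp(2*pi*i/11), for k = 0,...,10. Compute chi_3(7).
chi_3(7) = zeta_11^21 = exp(-2*I*pi/11)

Argument: chi_3(7) = zeta_11^(3*7) = zeta_11^21. Since zeta_11^11 = 1, this equals zeta_11^10 = exp(2*pi*i*10/11) = exp(-2*I*pi/11).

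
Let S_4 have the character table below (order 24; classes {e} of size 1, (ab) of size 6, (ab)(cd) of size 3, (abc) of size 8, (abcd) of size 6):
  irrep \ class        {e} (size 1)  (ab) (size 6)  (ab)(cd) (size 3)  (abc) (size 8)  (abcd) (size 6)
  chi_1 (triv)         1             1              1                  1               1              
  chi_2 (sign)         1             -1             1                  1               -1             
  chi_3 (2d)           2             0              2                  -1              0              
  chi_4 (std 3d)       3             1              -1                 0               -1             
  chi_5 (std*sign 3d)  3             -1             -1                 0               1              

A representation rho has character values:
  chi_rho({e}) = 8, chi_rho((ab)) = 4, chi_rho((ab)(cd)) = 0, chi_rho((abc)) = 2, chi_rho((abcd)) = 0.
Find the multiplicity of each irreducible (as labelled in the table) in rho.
Multiplicities: chi_1: 2, chi_2: 0, chi_3: 0, chi_4: 2, chi_5: 0.

Derivation: Use <chi_rho, chi> = (1/|G|) sum_C |C| * chi_rho(C) * conj(chi(C)) with |G| = 24 for each irreducible chi in the table:
  <chi_rho, chi_1> = (1/24)[1*(8)*conj(1) + 6*(4)*conj(1) + 3*(0)*conj(1) + 8*(2)*conj(1) + 6*(0)*conj(1)]
      = (1/24)[(8) + (24) + (0) + (16) + (0)] = 48/24 = 2
  <chi_rho, chi_2> = (1/24)[1*(8)*conj(1) + 6*(4)*conj(-1) + 3*(0)*conj(1) + 8*(2)*conj(1) + 6*(0)*conj(-1)]
      = (1/24)[(8) + (-24) + (0) + (16) + (0)] = 0/24 = 0
  <chi_rho, chi_3> = (1/24)[1*(8)*conj(2) + 6*(4)*conj(0) + 3*(0)*conj(2) + 8*(2)*conj(-1) + 6*(0)*conj(0)]
      = (1/24)[(16) + (0) + (0) + (-16) + (0)] = 0/24 = 0
  <chi_rho, chi_4> = (1/24)[1*(8)*conj(3) + 6*(4)*conj(1) + 3*(0)*conj(-1) + 8*(2)*conj(0) + 6*(0)*conj(-1)]
      = (1/24)[(24) + (24) + (0) + (0) + (0)] = 48/24 = 2
  <chi_rho, chi_5> = (1/24)[1*(8)*conj(3) + 6*(4)*conj(-1) + 3*(0)*conj(-1) + 8*(2)*conj(0) + 6*(0)*conj(1)]
      = (1/24)[(24) + (-24) + (0) + (0) + (0)] = 0/24 = 0
Dimension check: dim(rho) = sum (mult * dim) = 2*1 + 0*1 + 0*2 + 2*3 + 0*3 = 8 = chi_rho(e) = 8.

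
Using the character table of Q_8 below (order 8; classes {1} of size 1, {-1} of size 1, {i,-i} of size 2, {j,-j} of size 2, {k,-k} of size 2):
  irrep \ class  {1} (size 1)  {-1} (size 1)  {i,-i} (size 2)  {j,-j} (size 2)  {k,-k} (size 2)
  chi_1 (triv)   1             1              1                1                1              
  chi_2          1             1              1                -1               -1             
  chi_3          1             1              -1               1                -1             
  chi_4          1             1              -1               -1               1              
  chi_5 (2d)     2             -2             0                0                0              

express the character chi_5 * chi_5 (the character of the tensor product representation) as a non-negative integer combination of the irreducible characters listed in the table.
chi_5 tensor chi_5 = chi_1 + chi_2 + chi_3 + chi_4 (all other irreducibles have multiplicity 0).

Proof sketch: The character of a tensor product is the pointwise product (chi_5 * chi_5)(C) = chi_5(C) * chi_5(C):
  {1}: (2)*(2), {-1}: (-2)*(-2), {i,-i}: (0)*(0), {j,-j}: (0)*(0), {k,-k}: (0)*(0)
so (chi_5 * chi_5) takes values
  {1} -> 4, {-1} -> 4, {i,-i} -> 0, {j,-j} -> 0, {k,-k} -> 0.
Now take the inner product of this character with each irreducible chi from the table, <chi_5*chi_5, chi> = (1/8) sum_C |C| (chi_5*chi_5)(C) conj(chi(C)):
  <chi_5*chi_5, chi_1> = (1/8)[1*(4)*conj(1) + 1*(4)*conj(1) + 2*(0)*conj(1) + 2*(0)*conj(1) + 2*(0)*conj(1)]
      = (1/8)[(4) + (4) + (0) + (0) + (0)] = 8/8 = 1
  <chi_5*chi_5, chi_2> = (1/8)[1*(4)*conj(1) + 1*(4)*conj(1) + 2*(0)*conj(1) + 2*(0)*conj(-1) + 2*(0)*conj(-1)]
      = (1/8)[(4) + (4) + (0) + (0) + (0)] = 8/8 = 1
  <chi_5*chi_5, chi_3> = (1/8)[1*(4)*conj(1) + 1*(4)*conj(1) + 2*(0)*conj(-1) + 2*(0)*conj(1) + 2*(0)*conj(-1)]
      = (1/8)[(4) + (4) + (0) + (0) + (0)] = 8/8 = 1
  <chi_5*chi_5, chi_4> = (1/8)[1*(4)*conj(1) + 1*(4)*conj(1) + 2*(0)*conj(-1) + 2*(0)*conj(-1) + 2*(0)*conj(1)]
      = (1/8)[(4) + (4) + (0) + (0) + (0)] = 8/8 = 1
  <chi_5*chi_5, chi_5> = (1/8)[1*(4)*conj(2) + 1*(4)*conj(-2) + 2*(0)*conj(0) + 2*(0)*conj(0) + 2*(0)*conj(0)]
      = (1/8)[(8) + (-8) + (0) + (0) + (0)] = 0/8 = 0
Hence the multiplicities are chi_1: 1, chi_2: 1, chi_3: 1, chi_4: 1. Dimension check: dim(chi_5)*dim(chi_5) = 2*2 = 4 and sum (mult * dim) = 1*1 + 1*1 + 1*1 + 1*1 = 4.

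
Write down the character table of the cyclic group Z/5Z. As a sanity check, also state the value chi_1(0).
Character table of Z/5Z (irreps indexed chi_0,...,chi_4 with chi_k(m) = zeta_5^(k*m), zeta_5 = exp(2*pi*i/5)):
  irrep \ class  {0} (size 1)  {1} (size 1)    {2} (size 1)    {3} (size 1)    {4} (size 1)  
  chi_0          1             1               1               1               1             
  chi_1          1             exp(2*I*pi/5)   exp(4*I*pi/5)   exp(-4*I*pi/5)  exp(-2*I*pi/5)
  chi_2          1             exp(4*I*pi/5)   exp(-2*I*pi/5)  exp(2*I*pi/5)   exp(-4*I*pi/5)
  chi_3          1             exp(-4*I*pi/5)  exp(2*I*pi/5)   exp(-2*I*pi/5)  exp(4*I*pi/5) 
  chi_4          1             exp(-2*I*pi/5)  exp(-4*I*pi/5)  exp(4*I*pi/5)   exp(2*I*pi/5) 

Spot check: chi_1(0) = zeta_5^(1*0) = zeta_5^0 = 1.

Why: Z/5Z is abelian, so all 5 irreducible complex representations are 1-dimensional. They are given by chi_k(m) = zeta_5^(k*m) for k = 0,...,4. Row orthogonality: sum_m chi_k(m) conj(chi_l(m)) = 5 * [k = l].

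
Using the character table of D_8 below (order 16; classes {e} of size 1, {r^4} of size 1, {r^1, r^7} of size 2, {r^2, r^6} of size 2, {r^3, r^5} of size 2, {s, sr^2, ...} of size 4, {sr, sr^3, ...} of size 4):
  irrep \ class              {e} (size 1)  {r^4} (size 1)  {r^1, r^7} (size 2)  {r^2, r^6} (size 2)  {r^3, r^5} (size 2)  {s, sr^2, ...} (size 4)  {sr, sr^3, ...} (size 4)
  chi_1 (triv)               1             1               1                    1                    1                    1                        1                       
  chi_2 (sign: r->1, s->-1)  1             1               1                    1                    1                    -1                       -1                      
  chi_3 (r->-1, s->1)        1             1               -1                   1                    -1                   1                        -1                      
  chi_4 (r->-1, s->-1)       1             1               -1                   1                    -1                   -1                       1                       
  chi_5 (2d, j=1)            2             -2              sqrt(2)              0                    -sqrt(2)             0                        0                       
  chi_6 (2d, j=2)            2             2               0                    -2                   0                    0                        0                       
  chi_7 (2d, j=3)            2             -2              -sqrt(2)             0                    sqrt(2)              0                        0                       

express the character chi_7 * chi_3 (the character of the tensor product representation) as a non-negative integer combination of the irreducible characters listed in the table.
chi_7 tensor chi_3 = chi_5 (all other irreducibles have multiplicity 0).

Why: The character of a tensor product is the pointwise product (chi_7 * chi_3)(C) = chi_7(C) * chi_3(C):
  {e}: (2)*(1), {r^4}: (-2)*(1), {r^1, r^7}: (-sqrt(2))*(-1), {r^2, r^6}: (0)*(1), {r^3, r^5}: (sqrt(2))*(-1), {s, sr^2, ...}: (0)*(1), {sr, sr^3, ...}: (0)*(-1)
so (chi_7 * chi_3) takes values
  {e} -> 2, {r^4} -> -2, {r^1, r^7} -> sqrt(2), {r^2, r^6} -> 0, {r^3, r^5} -> -sqrt(2), {s, sr^2, ...} -> 0, {sr, sr^3, ...} -> 0.
Now take the inner product of this character with each irreducible chi from the table, <chi_7*chi_3, chi> = (1/16) sum_C |C| (chi_7*chi_3)(C) conj(chi(C)):
  <chi_7*chi_3, chi_1> = (1/16)[1*(2)*conj(1) + 1*(-2)*conj(1) + 2*(sqrt(2))*conj(1) + 2*(0)*conj(1) + 2*(-sqrt(2))*conj(1) + 4*(0)*conj(1) + 4*(0)*conj(1)]
      = (1/16)[(2) + (-2) + (2*sqrt(2)) + (0) + (-2*sqrt(2)) + (0) + (0)] = 0/16 = 0
  <chi_7*chi_3, chi_2> = (1/16)[1*(2)*conj(1) + 1*(-2)*conj(1) + 2*(sqrt(2))*conj(1) + 2*(0)*conj(1) + 2*(-sqrt(2))*conj(1) + 4*(0)*conj(-1) + 4*(0)*conj(-1)]
      = (1/16)[(2) + (-2) + (2*sqrt(2)) + (0) + (-2*sqrt(2)) + (0) + (0)] = 0/16 = 0
  <chi_7*chi_3, chi_3> = (1/16)[1*(2)*conj(1) + 1*(-2)*conj(1) + 2*(sqrt(2))*conj(-1) + 2*(0)*conj(1) + 2*(-sqrt(2))*conj(-1) + 4*(0)*conj(1) + 4*(0)*conj(-1)]
      = (1/16)[(2) + (-2) + (-2*sqrt(2)) + (0) + (2*sqrt(2)) + (0) + (0)] = 0/16 = 0
  <chi_7*chi_3, chi_4> = (1/16)[1*(2)*conj(1) + 1*(-2)*conj(1) + 2*(sqrt(2))*conj(-1) + 2*(0)*conj(1) + 2*(-sqrt(2))*conj(-1) + 4*(0)*conj(-1) + 4*(0)*conj(1)]
      = (1/16)[(2) + (-2) + (-2*sqrt(2)) + (0) + (2*sqrt(2)) + (0) + (0)] = 0/16 = 0
  <chi_7*chi_3, chi_5> = (1/16)[1*(2)*conj(2) + 1*(-2)*conj(-2) + 2*(sqrt(2))*conj(sqrt(2)) + 2*(0)*conj(0) + 2*(-sqrt(2))*conj(-sqrt(2)) + 4*(0)*conj(0) + 4*(0)*conj(0)]
      = (1/16)[(4) + (4) + (4) + (0) + (4) + (0) + (0)] = 16/16 = 1
  <chi_7*chi_3, chi_6> = (1/16)[1*(2)*conj(2) + 1*(-2)*conj(2) + 2*(sqrt(2))*conj(0) + 2*(0)*conj(-2) + 2*(-sqrt(2))*conj(0) + 4*(0)*conj(0) + 4*(0)*conj(0)]
      = (1/16)[(4) + (-4) + (0) + (0) + (0) + (0) + (0)] = 0/16 = 0
  <chi_7*chi_3, chi_7> = (1/16)[1*(2)*conj(2) + 1*(-2)*conj(-2) + 2*(sqrt(2))*conj(-sqrt(2)) + 2*(0)*conj(0) + 2*(-sqrt(2))*conj(sqrt(2)) + 4*(0)*conj(0) + 4*(0)*conj(0)]
      = (1/16)[(4) + (4) + (-4) + (0) + (-4) + (0) + (0)] = 0/16 = 0
Hence the multiplicities are chi_5: 1. Dimension check: dim(chi_7)*dim(chi_3) = 2*1 = 2 and sum (mult * dim) = 1*2 = 2.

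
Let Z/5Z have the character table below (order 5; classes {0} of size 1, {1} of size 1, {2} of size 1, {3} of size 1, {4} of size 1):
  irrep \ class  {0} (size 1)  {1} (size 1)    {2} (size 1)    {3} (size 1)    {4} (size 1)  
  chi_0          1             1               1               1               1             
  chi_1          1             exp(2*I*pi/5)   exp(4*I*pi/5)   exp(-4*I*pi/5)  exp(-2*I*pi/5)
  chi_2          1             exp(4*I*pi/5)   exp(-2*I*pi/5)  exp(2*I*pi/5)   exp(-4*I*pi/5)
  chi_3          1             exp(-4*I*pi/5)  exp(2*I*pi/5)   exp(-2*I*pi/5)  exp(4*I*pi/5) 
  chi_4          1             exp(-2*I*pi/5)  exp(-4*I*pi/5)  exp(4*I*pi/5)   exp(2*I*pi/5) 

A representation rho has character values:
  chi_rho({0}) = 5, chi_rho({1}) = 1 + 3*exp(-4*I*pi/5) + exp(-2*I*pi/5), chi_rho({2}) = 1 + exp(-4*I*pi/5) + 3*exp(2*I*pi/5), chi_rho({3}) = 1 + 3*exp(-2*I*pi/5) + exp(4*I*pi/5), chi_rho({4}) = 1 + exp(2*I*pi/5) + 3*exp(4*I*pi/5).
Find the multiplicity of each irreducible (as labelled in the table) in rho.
Multiplicities: chi_0: 1, chi_1: 0, chi_2: 0, chi_3: 3, chi_4: 1.

Justification: Use <chi_rho, chi> = (1/|G|) sum_C |C| * chi_rho(C) * conj(chi(C)) with |G| = 5 for each irreducible chi in the table:
  <chi_rho, chi_0> = (1/5)[1*(5)*conj(1) + 1*(1 + 3*exp(-4*I*pi/5) + exp(-2*I*pi/5))*conj(1) + 1*(1 + exp(-4*I*pi/5) + 3*exp(2*I*pi/5))*conj(1) + 1*(1 + 3*exp(-2*I*pi/5) + exp(4*I*pi/5))*conj(1) + 1*(1 + exp(2*I*pi/5) + 3*exp(4*I*pi/5))*conj(1)]
      = (1/5)[(5) + (1 + 3*exp(-4*I*pi/5) + exp(-2*I*pi/5)) + (1 + exp(-4*I*pi/5) + 3*exp(2*I*pi/5)) + (1 + 3*exp(-2*I*pi/5) + exp(4*I*pi/5)) + (1 + exp(2*I*pi/5) + 3*exp(4*I*pi/5))] = 5/5 = 1
  <chi_rho, chi_1> = (1/5)[1*(5)*conj(1) + 1*(1 + 3*exp(-4*I*pi/5) + exp(-2*I*pi/5))*conj(exp(2*I*pi/5)) + 1*(1 + exp(-4*I*pi/5) + 3*exp(2*I*pi/5))*conj(exp(4*I*pi/5)) + 1*(1 + 3*exp(-2*I*pi/5) + exp(4*I*pi/5))*conj(exp(-4*I*pi/5)) + 1*(1 + exp(2*I*pi/5) + 3*exp(4*I*pi/5))*conj(exp(-2*I*pi/5))]
      = (1/5)[(5) + (exp(-2*I*pi/5) + exp(-4*I*pi/5) + 3*exp(4*I*pi/5)) + (3*exp(-2*I*pi/5) + exp(-4*I*pi/5) + exp(2*I*pi/5)) + (exp(-2*I*pi/5) + exp(4*I*pi/5) + 3*exp(2*I*pi/5)) + (3*exp(-4*I*pi/5) + exp(4*I*pi/5) + exp(2*I*pi/5))] = 0/5 = 0
  <chi_rho, chi_2> = (1/5)[1*(5)*conj(1) + 1*(1 + 3*exp(-4*I*pi/5) + exp(-2*I*pi/5))*conj(exp(4*I*pi/5)) + 1*(1 + exp(-4*I*pi/5) + 3*exp(2*I*pi/5))*conj(exp(-2*I*pi/5)) + 1*(1 + 3*exp(-2*I*pi/5) + exp(4*I*pi/5))*conj(exp(2*I*pi/5)) + 1*(1 + exp(2*I*pi/5) + 3*exp(4*I*pi/5))*conj(exp(-4*I*pi/5))]
      = (1/5)[(5) + (exp(-4*I*pi/5) + exp(4*I*pi/5) + 3*exp(2*I*pi/5)) + (exp(-2*I*pi/5) + exp(2*I*pi/5) + 3*exp(4*I*pi/5)) + (3*exp(-4*I*pi/5) + exp(-2*I*pi/5) + exp(2*I*pi/5)) + (3*exp(-2*I*pi/5) + exp(-4*I*pi/5) + exp(4*I*pi/5))] = 0/5 = 0
  <chi_rho, chi_3> = (1/5)[1*(5)*conj(1) + 1*(1 + 3*exp(-4*I*pi/5) + exp(-2*I*pi/5))*conj(exp(-4*I*pi/5)) + 1*(1 + exp(-4*I*pi/5) + 3*exp(2*I*pi/5))*conj(exp(2*I*pi/5)) + 1*(1 + 3*exp(-2*I*pi/5) + exp(4*I*pi/5))*conj(exp(-2*I*pi/5)) + 1*(1 + exp(2*I*pi/5) + 3*exp(4*I*pi/5))*conj(exp(4*I*pi/5))]
      = (1/5)[(5) + (3 + exp(4*I*pi/5) + exp(2*I*pi/5)) + (3 + exp(-2*I*pi/5) + exp(4*I*pi/5)) + (3 + exp(-4*I*pi/5) + exp(2*I*pi/5)) + (3 + exp(-2*I*pi/5) + exp(-4*I*pi/5))] = 15/5 = 3
  <chi_rho, chi_4> = (1/5)[1*(5)*conj(1) + 1*(1 + 3*exp(-4*I*pi/5) + exp(-2*I*pi/5))*conj(exp(-2*I*pi/5)) + 1*(1 + exp(-4*I*pi/5) + 3*exp(2*I*pi/5))*conj(exp(-4*I*pi/5)) + 1*(1 + 3*exp(-2*I*pi/5) + exp(4*I*pi/5))*conj(exp(4*I*pi/5)) + 1*(1 + exp(2*I*pi/5) + 3*exp(4*I*pi/5))*conj(exp(2*I*pi/5))]
      = (1/5)[(5) + (1 + 3*exp(-2*I*pi/5) + exp(2*I*pi/5)) + (1 + 3*exp(-4*I*pi/5) + exp(4*I*pi/5)) + (1 + exp(-4*I*pi/5) + 3*exp(4*I*pi/5)) + (1 + exp(-2*I*pi/5) + 3*exp(2*I*pi/5))] = 5/5 = 1
(Exp terms are combined using exp(i*s)*conj(exp(i*t)) = exp(i*(s-t)), and sums of them are collapsed using the identity that for every m > 1 the m distinct m-th roots of unity sum to 0, e.g. 1 + exp(2*I*pi/3) + exp(-2*I*pi/3) = 0.)
Dimension check: dim(rho) = sum (mult * dim) = 1*1 + 0*1 + 0*1 + 3*1 + 1*1 = 5 = chi_rho(e) = 5.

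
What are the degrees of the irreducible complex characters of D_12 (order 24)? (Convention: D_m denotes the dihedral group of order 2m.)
Dimensions: 1, 1, 1, 1, 2, 2, 2, 2, 2

Details: There are 9 irreducibles (= number of conjugacy classes). Their dimensions d_i satisfy sum d_i^2 = |G| = 24: 1 + 1 + 1 + 1 + 4 + 4 + 4 + 4 + 4 = 24.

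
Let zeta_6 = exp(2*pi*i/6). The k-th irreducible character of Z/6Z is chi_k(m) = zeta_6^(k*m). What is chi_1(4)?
chi_1(4) = zeta_6^4 = exp(-2*I*pi/3)

Justification: chi_1(4) = zeta_6^(1*4) = zeta_6^4. Since zeta_6^6 = 1, this equals zeta_6^4 = exp(2*pi*i*4/6) = exp(-2*I*pi/3).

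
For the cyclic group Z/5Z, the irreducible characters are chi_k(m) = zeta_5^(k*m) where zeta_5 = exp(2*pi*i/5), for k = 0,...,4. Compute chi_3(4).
chi_3(4) = zeta_5^12 = exp(4*I*pi/5)

Details: chi_3(4) = zeta_5^(3*4) = zeta_5^12. Since zeta_5^5 = 1, this equals zeta_5^2 = exp(2*pi*i*2/5) = exp(4*I*pi/5).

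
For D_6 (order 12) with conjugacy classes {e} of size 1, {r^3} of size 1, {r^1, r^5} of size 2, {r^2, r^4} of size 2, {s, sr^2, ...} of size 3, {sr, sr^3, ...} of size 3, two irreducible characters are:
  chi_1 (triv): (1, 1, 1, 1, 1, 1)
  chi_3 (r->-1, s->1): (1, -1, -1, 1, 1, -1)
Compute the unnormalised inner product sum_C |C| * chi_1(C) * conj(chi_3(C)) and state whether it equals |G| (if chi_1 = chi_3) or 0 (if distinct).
Sum = 0; so <chi_1, chi_3> = 0 (distinct irreducibles are orthogonal).

Details: Compute term by term over conjugacy classes (|C| * chi_1(C) * conj(chi_3(C))):
  1*(1)*conj(1) + 1*(1)*conj(-1) + 2*(1)*conj(-1) + 2*(1)*conj(1) + 3*(1)*conj(1) + 3*(1)*conj(-1)
  = (1) + (-1) + (-2) + (2) + (3) + (-3)
  = 0.
Dividing by |G| = 12 gives 0/12 = 0, matching the row-orthogonality relation <chi_1, chi_3> = [chi_1 = chi_3].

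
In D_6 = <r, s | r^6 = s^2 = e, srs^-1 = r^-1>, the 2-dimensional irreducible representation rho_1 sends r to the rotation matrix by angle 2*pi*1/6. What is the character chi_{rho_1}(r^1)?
chi_{rho_1}(r^1) = 2*cos(2*pi*1*1/6) = 1

Explanation: rho_1(r^1) is rotation by angle 2*pi*1*1/6, whose trace is 2*cos(2*pi*1*1/6) = 1.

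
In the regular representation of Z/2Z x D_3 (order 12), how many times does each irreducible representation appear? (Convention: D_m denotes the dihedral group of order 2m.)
Each irreducible V_i of dimension d_i appears with multiplicity d_i, i.e. rho_reg = (direct sum over all irreducibles V_i) d_i V_i. The irreducible dimensions for Z/2Z x D_3 are 1, 1, 1, 1, 2, 2: 4 irreducibles of dimension 1, each with multiplicity 1; 2 irreducibles of dimension 2, each with multiplicity 2. Total dimension 4*1*1 + 2*2*2 = 12 = |G|.

Proof sketch: General theorem: in the regular representation of a finite group G, each irreducible appears with multiplicity equal to its dimension. Check: dim(rho_reg) = sum d_i^2 = 1 + 1 + 1 + 1 + 4 + 4 = 12 = |G|.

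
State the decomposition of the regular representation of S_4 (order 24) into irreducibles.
Each irreducible V_i of dimension d_i appears with multiplicity d_i, i.e. rho_reg = (direct sum over all irreducibles V_i) d_i V_i. The irreducible dimensions for S_4 are 1, 1, 2, 3, 3: 2 irreducibles of dimension 1, each with multiplicity 1; 1 irreducible of dimension 2, with multiplicity 2; 2 irreducibles of dimension 3, each with multiplicity 3. Total dimension 2*1*1 + 1*2*2 + 2*3*3 = 24 = |G|.

Reasoning: General theorem: in the regular representation of a finite group G, each irreducible appears with multiplicity equal to its dimension. Check: dim(rho_reg) = sum d_i^2 = 1 + 1 + 4 + 9 + 9 = 24 = |G|.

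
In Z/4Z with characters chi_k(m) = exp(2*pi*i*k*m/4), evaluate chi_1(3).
chi_1(3) = zeta_4^3 = -I

Why: chi_1(3) = zeta_4^(1*3) = zeta_4^3. Since zeta_4^4 = 1, this equals zeta_4^3 = exp(2*pi*i*3/4) = -I.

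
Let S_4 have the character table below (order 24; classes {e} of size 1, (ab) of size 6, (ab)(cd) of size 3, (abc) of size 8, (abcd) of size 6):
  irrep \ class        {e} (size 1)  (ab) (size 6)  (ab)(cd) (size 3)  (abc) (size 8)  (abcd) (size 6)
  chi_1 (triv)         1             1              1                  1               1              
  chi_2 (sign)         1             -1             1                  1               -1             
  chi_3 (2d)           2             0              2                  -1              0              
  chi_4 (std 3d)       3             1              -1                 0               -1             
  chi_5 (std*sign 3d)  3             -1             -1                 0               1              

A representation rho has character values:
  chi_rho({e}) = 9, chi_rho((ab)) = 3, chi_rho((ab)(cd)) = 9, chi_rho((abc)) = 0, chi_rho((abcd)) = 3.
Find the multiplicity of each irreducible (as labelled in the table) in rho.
Multiplicities: chi_1: 3, chi_2: 0, chi_3: 3, chi_4: 0, chi_5: 0.

Solution. Use <chi_rho, chi> = (1/|G|) sum_C |C| * chi_rho(C) * conj(chi(C)) with |G| = 24 for each irreducible chi in the table:
  <chi_rho, chi_1> = (1/24)[1*(9)*conj(1) + 6*(3)*conj(1) + 3*(9)*conj(1) + 8*(0)*conj(1) + 6*(3)*conj(1)]
      = (1/24)[(9) + (18) + (27) + (0) + (18)] = 72/24 = 3
  <chi_rho, chi_2> = (1/24)[1*(9)*conj(1) + 6*(3)*conj(-1) + 3*(9)*conj(1) + 8*(0)*conj(1) + 6*(3)*conj(-1)]
      = (1/24)[(9) + (-18) + (27) + (0) + (-18)] = 0/24 = 0
  <chi_rho, chi_3> = (1/24)[1*(9)*conj(2) + 6*(3)*conj(0) + 3*(9)*conj(2) + 8*(0)*conj(-1) + 6*(3)*conj(0)]
      = (1/24)[(18) + (0) + (54) + (0) + (0)] = 72/24 = 3
  <chi_rho, chi_4> = (1/24)[1*(9)*conj(3) + 6*(3)*conj(1) + 3*(9)*conj(-1) + 8*(0)*conj(0) + 6*(3)*conj(-1)]
      = (1/24)[(27) + (18) + (-27) + (0) + (-18)] = 0/24 = 0
  <chi_rho, chi_5> = (1/24)[1*(9)*conj(3) + 6*(3)*conj(-1) + 3*(9)*conj(-1) + 8*(0)*conj(0) + 6*(3)*conj(1)]
      = (1/24)[(27) + (-18) + (-27) + (0) + (18)] = 0/24 = 0
Dimension check: dim(rho) = sum (mult * dim) = 3*1 + 0*1 + 3*2 + 0*3 + 0*3 = 9 = chi_rho(e) = 9.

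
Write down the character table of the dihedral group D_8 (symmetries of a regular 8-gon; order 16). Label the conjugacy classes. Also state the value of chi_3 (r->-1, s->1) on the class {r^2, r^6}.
Conjugacy classes: {e} of size 1, {r^4} of size 1, {r^1, r^7} of size 2, {r^2, r^6} of size 2, {r^3, r^5} of size 2, {s, sr^2, ...} of size 4, {sr, sr^3, ...} of size 4.
Character table:
  irrep \ class              {e} (size 1)  {r^4} (size 1)  {r^1, r^7} (size 2)  {r^2, r^6} (size 2)  {r^3, r^5} (size 2)  {s, sr^2, ...} (size 4)  {sr, sr^3, ...} (size 4)
  chi_1 (triv)               1             1               1                    1                    1                    1                        1                       
  chi_2 (sign: r->1, s->-1)  1             1               1                    1                    1                    -1                       -1                      
  chi_3 (r->-1, s->1)        1             1               -1                   1                    -1                   1                        -1                      
  chi_4 (r->-1, s->-1)       1             1               -1                   1                    -1                   -1                       1                       
  chi_5 (2d, j=1)            2             -2              sqrt(2)              0                    -sqrt(2)             0                        0                       
  chi_6 (2d, j=2)            2             2               0                    -2                   0                    0                        0                       
  chi_7 (2d, j=3)            2             -2              -sqrt(2)             0                    sqrt(2)              0                        0                       

Spot check: chi_3 (r->-1, s->1) on {r^2, r^6} = 1.

Why: D_8 has order 2*8 = 16 with 7 conjugacy classes, hence 7 irreducibles. Sum of squared dims 1 + 1 + 1 + 1 + 4 + 4 + 4 = 16 = |G|. Linear characters come from the abelianisation; the 2-dimensional irreps have character r^k -> 2*cos(2*pi*j*k/8), reflections -> 0.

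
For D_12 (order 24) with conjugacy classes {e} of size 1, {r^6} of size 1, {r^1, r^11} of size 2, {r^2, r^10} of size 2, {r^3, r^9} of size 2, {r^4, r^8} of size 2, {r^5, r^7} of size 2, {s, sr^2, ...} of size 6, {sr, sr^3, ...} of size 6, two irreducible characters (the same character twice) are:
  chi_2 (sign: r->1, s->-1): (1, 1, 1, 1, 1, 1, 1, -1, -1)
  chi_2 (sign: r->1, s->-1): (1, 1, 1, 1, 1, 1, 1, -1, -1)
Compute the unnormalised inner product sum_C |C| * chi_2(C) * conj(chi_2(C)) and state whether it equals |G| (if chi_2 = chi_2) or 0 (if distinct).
Sum = 24 = |G| = 24; so <chi_2, chi_2> = 1 (norm-1 confirms irreducibility).

Working: Compute term by term over conjugacy classes (|C| * chi_2(C) * conj(chi_2(C))):
  1*(1)*conj(1) + 1*(1)*conj(1) + 2*(1)*conj(1) + 2*(1)*conj(1) + 2*(1)*conj(1) + 2*(1)*conj(1) + 2*(1)*conj(1) + 6*(-1)*conj(-1) + 6*(-1)*conj(-1)
  = (1) + (1) + (2) + (2) + (2) + (2) + (2) + (6) + (6)
  = 24.
Dividing by |G| = 24 gives 24/24 = 1, matching the row-orthogonality relation <chi_2, chi_2> = [chi_2 = chi_2].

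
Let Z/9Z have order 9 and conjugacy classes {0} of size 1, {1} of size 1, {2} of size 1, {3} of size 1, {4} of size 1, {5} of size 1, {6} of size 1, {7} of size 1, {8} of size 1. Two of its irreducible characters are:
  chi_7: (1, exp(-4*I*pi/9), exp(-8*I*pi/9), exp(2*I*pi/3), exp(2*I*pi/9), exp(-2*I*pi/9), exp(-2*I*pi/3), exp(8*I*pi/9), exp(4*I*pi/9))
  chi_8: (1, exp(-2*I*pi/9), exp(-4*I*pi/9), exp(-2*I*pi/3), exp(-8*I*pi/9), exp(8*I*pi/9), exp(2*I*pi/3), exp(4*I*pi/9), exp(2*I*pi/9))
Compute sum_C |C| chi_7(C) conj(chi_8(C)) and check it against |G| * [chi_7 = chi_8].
Sum = 0; so <chi_7, chi_8> = 0 (distinct irreducibles are orthogonal).

Explanation: Compute term by term over conjugacy classes (|C| * chi_7(C) * conj(chi_8(C))):
  1*(1)*conj(1) + 1*(exp(-4*I*pi/9))*conj(exp(-2*I*pi/9)) + 1*(exp(-8*I*pi/9))*conj(exp(-4*I*pi/9)) + 1*(exp(2*I*pi/3))*conj(exp(-2*I*pi/3)) + 1*(exp(2*I*pi/9))*conj(exp(-8*I*pi/9)) + 1*(exp(-2*I*pi/9))*conj(exp(8*I*pi/9)) + 1*(exp(-2*I*pi/3))*conj(exp(2*I*pi/3)) + 1*(exp(8*I*pi/9))*conj(exp(4*I*pi/9)) + 1*(exp(4*I*pi/9))*conj(exp(2*I*pi/9))
  = (1) + (exp(-2*I*pi/9)) + (exp(-4*I*pi/9)) + (exp(-2*I*pi/3)) + (exp(-8*I*pi/9)) + (exp(8*I*pi/9)) + (exp(2*I*pi/3)) + (exp(4*I*pi/9)) + (exp(2*I*pi/9))
  = 0.
(Exp terms are combined using exp(i*s)*conj(exp(i*t)) = exp(i*(s-t)), and sums of them are collapsed using the identity that for every m > 1 the m distinct m-th roots of unity sum to 0, e.g. 1 + exp(2*I*pi/3) + exp(-2*I*pi/3) = 0.)
Dividing by |G| = 9 gives 0/9 = 0, matching the row-orthogonality relation <chi_7, chi_8> = [chi_7 = chi_8].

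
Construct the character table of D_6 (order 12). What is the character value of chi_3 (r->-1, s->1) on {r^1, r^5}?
Conjugacy classes: {e} of size 1, {r^3} of size 1, {r^1, r^5} of size 2, {r^2, r^4} of size 2, {s, sr^2, ...} of size 3, {sr, sr^3, ...} of size 3.
Character table:
  irrep \ class              {e} (size 1)  {r^3} (size 1)  {r^1, r^5} (size 2)  {r^2, r^4} (size 2)  {s, sr^2, ...} (size 3)  {sr, sr^3, ...} (size 3)
  chi_1 (triv)               1             1               1                    1                    1                        1                       
  chi_2 (sign: r->1, s->-1)  1             1               1                    1                    -1                       -1                      
  chi_3 (r->-1, s->1)        1             -1              -1                   1                    1                        -1                      
  chi_4 (r->-1, s->-1)       1             -1              -1                   1                    -1                       1                       
  chi_5 (2d, j=1)            2             -2              1                    -1                   0                        0                       
  chi_6 (2d, j=2)            2             2               -1                   -1                   0                        0                       

Spot check: chi_3 (r->-1, s->1) on {r^1, r^5} = -1.

Details: D_6 has order 2*6 = 12 with 6 conjugacy classes, hence 6 irreducibles. Sum of squared dims 1 + 1 + 1 + 1 + 4 + 4 = 12 = |G|. Linear characters come from the abelianisation; the 2-dimensional irreps have character r^k -> 2*cos(2*pi*j*k/6), reflections -> 0.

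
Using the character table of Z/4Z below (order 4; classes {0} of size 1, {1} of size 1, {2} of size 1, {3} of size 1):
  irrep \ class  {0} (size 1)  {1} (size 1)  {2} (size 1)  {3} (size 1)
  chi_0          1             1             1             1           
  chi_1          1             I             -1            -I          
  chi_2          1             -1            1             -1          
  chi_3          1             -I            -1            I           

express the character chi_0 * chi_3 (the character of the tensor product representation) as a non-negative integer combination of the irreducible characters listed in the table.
chi_0 tensor chi_3 = chi_3 (all other irreducibles have multiplicity 0).

Argument: The character of a tensor product is the pointwise product (chi_0 * chi_3)(C) = chi_0(C) * chi_3(C):
  {0}: (1)*(1), {1}: (1)*(-I), {2}: (1)*(-1), {3}: (1)*(I)
so (chi_0 * chi_3) takes values
  {0} -> 1, {1} -> -I, {2} -> -1, {3} -> I.
Now take the inner product of this character with each irreducible chi from the table, <chi_0*chi_3, chi> = (1/4) sum_C |C| (chi_0*chi_3)(C) conj(chi(C)):
  <chi_0*chi_3, chi_0> = (1/4)[1*(1)*conj(1) + 1*(-I)*conj(1) + 1*(-1)*conj(1) + 1*(I)*conj(1)]
      = (1/4)[(1) + (-I) + (-1) + (I)] = 0/4 = 0
  <chi_0*chi_3, chi_1> = (1/4)[1*(1)*conj(1) + 1*(-I)*conj(I) + 1*(-1)*conj(-1) + 1*(I)*conj(-I)]
      = (1/4)[(1) + (-1) + (1) + (-1)] = 0/4 = 0
  <chi_0*chi_3, chi_2> = (1/4)[1*(1)*conj(1) + 1*(-I)*conj(-1) + 1*(-1)*conj(1) + 1*(I)*conj(-1)]
      = (1/4)[(1) + (I) + (-1) + (-I)] = 0/4 = 0
  <chi_0*chi_3, chi_3> = (1/4)[1*(1)*conj(1) + 1*(-I)*conj(-I) + 1*(-1)*conj(-1) + 1*(I)*conj(I)]
      = (1/4)[(1) + (1) + (1) + (1)] = 4/4 = 1
(Exp terms are combined using exp(i*s)*conj(exp(i*t)) = exp(i*(s-t)), and sums of them are collapsed using the identity that for every m > 1 the m distinct m-th roots of unity sum to 0, e.g. 1 + exp(2*I*pi/3) + exp(-2*I*pi/3) = 0.)
Hence the multiplicities are chi_3: 1. Dimension check: dim(chi_0)*dim(chi_3) = 1*1 = 1 and sum (mult * dim) = 1*1 = 1.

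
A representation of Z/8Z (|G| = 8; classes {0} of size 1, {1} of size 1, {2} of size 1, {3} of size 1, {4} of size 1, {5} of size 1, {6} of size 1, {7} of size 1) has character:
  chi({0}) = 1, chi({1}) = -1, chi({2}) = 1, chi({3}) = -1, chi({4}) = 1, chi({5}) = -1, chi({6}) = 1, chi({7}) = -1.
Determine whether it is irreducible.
Irreducible: <chi, chi> = 1.

Derivation: <chi, chi> = (1/|G|) sum_C |C| * |chi(C)|^2 = (1/8)[1*|1|^2 + 1*|-1|^2 + 1*|1|^2 + 1*|-1|^2 + 1*|1|^2 + 1*|-1|^2 + 1*|1|^2 + 1*|-1|^2]
  = (1/8)[(1) + (1) + (1) + (1) + (1) + (1) + (1) + (1)] = 8/8 = 1.
(Exp terms are combined using exp(i*s)*conj(exp(i*t)) = exp(i*(s-t)), and sums of them are collapsed using the identity that for every m > 1 the m distinct m-th roots of unity sum to 0, e.g. 1 + exp(2*I*pi/3) + exp(-2*I*pi/3) = 0.)
A character is irreducible iff <chi, chi> = 1, so this representation is irreducible.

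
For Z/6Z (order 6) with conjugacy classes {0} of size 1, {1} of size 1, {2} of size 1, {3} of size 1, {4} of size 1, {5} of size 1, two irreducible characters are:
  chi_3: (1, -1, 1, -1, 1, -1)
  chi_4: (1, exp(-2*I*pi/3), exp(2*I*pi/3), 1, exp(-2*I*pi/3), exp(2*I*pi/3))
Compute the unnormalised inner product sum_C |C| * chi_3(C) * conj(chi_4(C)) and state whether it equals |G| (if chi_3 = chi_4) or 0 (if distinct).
Sum = 0; so <chi_3, chi_4> = 0 (distinct irreducibles are orthogonal).

Working: Compute term by term over conjugacy classes (|C| * chi_3(C) * conj(chi_4(C))):
  1*(1)*conj(1) + 1*(-1)*conj(exp(-2*I*pi/3)) + 1*(1)*conj(exp(2*I*pi/3)) + 1*(-1)*conj(1) + 1*(1)*conj(exp(-2*I*pi/3)) + 1*(-1)*conj(exp(2*I*pi/3))
  = (1) + (-exp(2*I*pi/3)) + (exp(-2*I*pi/3)) + (-1) + (exp(2*I*pi/3)) + (-exp(-2*I*pi/3))
  = 0.
(Exp terms are combined using exp(i*s)*conj(exp(i*t)) = exp(i*(s-t)), and sums of them are collapsed using the identity that for every m > 1 the m distinct m-th roots of unity sum to 0, e.g. 1 + exp(2*I*pi/3) + exp(-2*I*pi/3) = 0.)
Dividing by |G| = 6 gives 0/6 = 0, matching the row-orthogonality relation <chi_3, chi_4> = [chi_3 = chi_4].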